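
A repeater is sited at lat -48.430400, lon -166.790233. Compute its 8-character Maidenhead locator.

AE61on56

Shift to the Maidenhead origin (180°W, 90°S): lon 13.20977, lat 41.56960.
Field (20°×10°, letters A–R): 13.20977/20 → 0 → A, 41.56960/10 → 4 → E; chars AE.
Square (2°×1°, digits 0–9): 13.20977/2 → 6, 1.56960/1 → 1; chars 61.
Subsquare (5′×2.5′, letters a–x): 1.20977/0.0833333 → 14 → o, 0.56960/0.0416667 → 13 → n; chars on.
Extended square (30″×15″, digits 0–9): 0.04310/0.00833333 → 5, 0.02793/0.00416667 → 6; chars 56.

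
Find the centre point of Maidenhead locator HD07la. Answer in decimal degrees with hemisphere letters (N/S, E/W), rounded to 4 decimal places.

Field H=7, D=3: +7·20° lon, +3·10° lat → SW at lon -40°, lat -60°.
Square 0, 7: +0·2° lon, +7·1° lat → SW at lon -40°, lat -53°.
Subsquare l=11, a=0: +11·0.0833333° lon, +0·0.0416667° lat → SW at lon -39.0833°, lat -53°.
Cell spans 0.0833333° lon × 0.0416667° lat. Centre is SW corner plus half of each.
latitude 52.9792° S, longitude 39.0417° W.

52.9792° S, 39.0417° W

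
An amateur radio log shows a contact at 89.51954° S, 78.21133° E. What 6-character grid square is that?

Shift to the Maidenhead origin (180°W, 90°S): lon 258.2113, lat 0.4805.
Field (20°×10°, letters A–R): lon ⌊258.2113/20⌋ = 12 → M; lat ⌊0.4805/10⌋ = 0 → A.
Square (2°×1°, digits 0–9): lon ⌊18.2113/2⌋ = 9; lat ⌊0.4805/1⌋ = 0.
Subsquare (5′×2.5′, letters a–x): lon ⌊0.2113/0.0833333⌋ = 2 → c; lat ⌊0.4805/0.0416667⌋ = 11 → l.

MA90cl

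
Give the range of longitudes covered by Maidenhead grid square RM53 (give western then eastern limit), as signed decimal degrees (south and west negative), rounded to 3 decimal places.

170.000, 172.000

Field R=17, M=12: +17·20° lon, +12·10° lat → SW at lon 160°, lat 30°.
Square 5, 3: +5·2° lon, +3·1° lat → SW at lon 170°, lat 33°.
Cell spans 2° lon × 1° lat.
west 170.000, east 172.000.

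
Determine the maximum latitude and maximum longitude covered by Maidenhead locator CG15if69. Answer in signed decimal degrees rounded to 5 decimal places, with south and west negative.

Field C=2, G=6: +2·20° lon, +6·10° lat → SW at lon -140°, lat -30°.
Square 1, 5: +1·2° lon, +5·1° lat → SW at lon -138°, lat -25°.
Subsquare i=8, f=5: +8·0.0833333° lon, +5·0.0416667° lat → SW at lon -137.333°, lat -24.7917°.
Extended square 6, 9: +6·0.00833333° lon, +9·0.00416667° lat → SW at lon -137.283°, lat -24.7542°.
Cell spans 0.00833333° lon × 0.00416667° lat. NE corner is SW corner plus one full cell.
latitude -24.75000, longitude -137.27500.

-24.75000, -137.27500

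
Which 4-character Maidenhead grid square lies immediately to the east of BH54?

BH64

Longitude square 5; +1 → 6.
The latitude characters are unchanged.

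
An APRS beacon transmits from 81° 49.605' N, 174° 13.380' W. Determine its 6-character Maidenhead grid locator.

AR21vt

Shift to the Maidenhead origin (180°W, 90°S): lon 5.7770, lat 171.8268.
Field (20°×10°, letters A–R): lon ⌊5.7770/20⌋ = 0 → A; lat ⌊171.8268/10⌋ = 17 → R.
Square (2°×1°, digits 0–9): lon ⌊5.7770/2⌋ = 2; lat ⌊1.8268/1⌋ = 1.
Subsquare (5′×2.5′, letters a–x): lon ⌊1.7770/0.0833333⌋ = 21 → v; lat ⌊0.8268/0.0416667⌋ = 19 → t.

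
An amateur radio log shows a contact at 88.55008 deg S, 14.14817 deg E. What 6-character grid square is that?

Offset from 180°W / 90°S: lon 194.1482°, lat 1.4499°.
Field (20°×10°, letters A–R): 194.1482/20 → 9 → J, 1.4499/10 → 0 → A; chars JA.
Square (2°×1°, digits 0–9): 14.1482/2 → 7, 1.4499/1 → 1; chars 71.
Subsquare (5′×2.5′, letters a–x): 0.1482/0.0833333 → 1 → b, 0.4499/0.0416667 → 10 → k; chars bk.

JA71bk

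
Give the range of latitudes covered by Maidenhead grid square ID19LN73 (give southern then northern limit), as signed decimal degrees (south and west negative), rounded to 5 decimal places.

Field I=8, D=3: +8·20° lon, +3·10° lat → SW at lon -20°, lat -60°.
Square 1, 9: +1·2° lon, +9·1° lat → SW at lon -18°, lat -51°.
Subsquare l=11, n=13: +11·0.0833333° lon, +13·0.0416667° lat → SW at lon -17.0833°, lat -50.4583°.
Extended square 7, 3: +7·0.00833333° lon, +3·0.00416667° lat → SW at lon -17.025°, lat -50.4458°.
Cell spans 0.00833333° lon × 0.00416667° lat.
south -50.44583, north -50.44167.

-50.44583, -50.44167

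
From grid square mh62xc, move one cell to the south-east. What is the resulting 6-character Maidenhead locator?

MH72ab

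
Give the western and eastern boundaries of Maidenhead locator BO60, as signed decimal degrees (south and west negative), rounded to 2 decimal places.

Field B=1, O=14: +1·20° lon, +14·10° lat → SW at lon -160°, lat 50°.
Square 6, 0: +6·2° lon, +0·1° lat → SW at lon -148°, lat 50°.
Cell spans 2° lon × 1° lat.
west -148.00, east -146.00.

-148.00, -146.00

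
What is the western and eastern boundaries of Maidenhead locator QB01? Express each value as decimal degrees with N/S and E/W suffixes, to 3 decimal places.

140.000° E, 142.000° E

Field Q=16, B=1: +16·20° lon, +1·10° lat → SW at lon 140°, lat -80°.
Square 0, 1: +0·2° lon, +1·1° lat → SW at lon 140°, lat -79°.
Cell spans 2° lon × 1° lat.
west 140.000° E, east 142.000° E.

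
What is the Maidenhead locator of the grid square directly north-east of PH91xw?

QH01ax

Longitude subsquare x = 23; +1 → 24, wraps to 0 = a, carry into square.
Longitude square 9; +1 → 10, wraps to 0, carry into field.
Longitude field P = 15; +1 → 16 = Q.
Latitude subsquare w = 22; +1 → 23 = x.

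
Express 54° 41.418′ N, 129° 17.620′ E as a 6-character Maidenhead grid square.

Add 180° to longitude and 90° to latitude: 309.2937, 144.6903.
Field: lon ⌊309.2937/20⌋ = 15 → P; lat ⌊144.6903/10⌋ = 14 → O.
Square: lon ⌊9.2937/2⌋ = 4; lat ⌊4.6903/1⌋ = 4.
Subsquare: lon ⌊1.2937/0.0833333⌋ = 15 → p; lat ⌊0.6903/0.0416667⌋ = 16 → q.

PO44pq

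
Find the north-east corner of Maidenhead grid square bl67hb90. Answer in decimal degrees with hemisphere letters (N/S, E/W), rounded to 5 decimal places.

Field B=1, L=11: +1·20° lon, +11·10° lat → SW at lon -160°, lat 20°.
Square 6, 7: +6·2° lon, +7·1° lat → SW at lon -148°, lat 27°.
Subsquare h=7, b=1: +7·0.0833333° lon, +1·0.0416667° lat → SW at lon -147.417°, lat 27.0417°.
Extended square 9, 0: +9·0.00833333° lon, +0·0.00416667° lat → SW at lon -147.342°, lat 27.0417°.
Cell spans 0.00833333° lon × 0.00416667° lat. NE corner is SW corner plus one full cell.
latitude 27.04583° N, longitude 147.33333° W.

27.04583° N, 147.33333° W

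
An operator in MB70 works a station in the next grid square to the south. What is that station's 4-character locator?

MA79

Latitude square 0; −1 → -1, wraps to 9, carry into field.
Latitude field B = 1; −1 → 0 = A.
The longitude characters are unchanged.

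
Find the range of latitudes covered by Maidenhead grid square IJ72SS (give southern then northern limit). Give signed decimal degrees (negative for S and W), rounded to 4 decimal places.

2.7500, 2.7917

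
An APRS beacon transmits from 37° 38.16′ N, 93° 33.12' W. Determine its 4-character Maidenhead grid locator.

EM37

Add 180° to longitude and 90° to latitude: 86.45, 127.64.
Field: lon ⌊86.45/20⌋ = 4 → E; lat ⌊127.64/10⌋ = 12 → M.
Square: lon ⌊6.45/2⌋ = 3; lat ⌊7.64/1⌋ = 7.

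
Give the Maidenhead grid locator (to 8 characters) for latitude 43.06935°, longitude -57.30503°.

GN13ib36

Shift to the Maidenhead origin (180°W, 90°S): lon 122.69497, lat 133.06935.
Field: 122.69497/20 → 6 → G, 133.06935/10 → 13 → N; chars GN.
Square: 2.69497/2 → 1, 3.06935/1 → 3; chars 13.
Subsquare: 0.69497/0.0833333 → 8 → i, 0.06935/0.0416667 → 1 → b; chars ib.
Extended square: 0.02830/0.00833333 → 3, 0.02768/0.00416667 → 6; chars 36.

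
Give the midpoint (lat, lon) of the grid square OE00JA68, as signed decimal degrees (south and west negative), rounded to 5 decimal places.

Field O=14, E=4: +14·20° lon, +4·10° lat → SW at lon 100°, lat -50°.
Square 0, 0: +0·2° lon, +0·1° lat → SW at lon 100°, lat -50°.
Subsquare j=9, a=0: +9·0.0833333° lon, +0·0.0416667° lat → SW at lon 100.75°, lat -50°.
Extended square 6, 8: +6·0.00833333° lon, +8·0.00416667° lat → SW at lon 100.8°, lat -49.9667°.
Cell spans 0.00833333° lon × 0.00416667° lat. Centre is SW corner plus half of each.
latitude -49.96458, longitude 100.80417.

-49.96458, 100.80417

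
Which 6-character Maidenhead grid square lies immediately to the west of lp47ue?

Longitude subsquare u = 20; −1 → 19 = t.
The latitude characters are unchanged.

LP47te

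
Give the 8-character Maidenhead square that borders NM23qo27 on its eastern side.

Longitude extended square 2; +1 → 3.
The latitude characters are unchanged.

NM23qo37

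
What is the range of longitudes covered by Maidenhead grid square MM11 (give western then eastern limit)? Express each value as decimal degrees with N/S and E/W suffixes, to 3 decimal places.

62.000° E, 64.000° E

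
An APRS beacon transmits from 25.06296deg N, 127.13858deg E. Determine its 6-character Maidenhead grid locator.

PL35nb

Shift to the Maidenhead origin (180°W, 90°S): lon 307.1386, lat 115.0630.
Field: 307.1386/20 → 15 → P, 115.0630/10 → 11 → L; chars PL.
Square: 7.1386/2 → 3, 5.0630/1 → 5; chars 35.
Subsquare: 1.1386/0.0833333 → 13 → n, 0.0630/0.0416667 → 1 → b; chars nb.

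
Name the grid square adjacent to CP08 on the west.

BP98

Longitude square 0; −1 → -1, wraps to 9, carry into field.
Longitude field C = 2; −1 → 1 = B.
The latitude characters are unchanged.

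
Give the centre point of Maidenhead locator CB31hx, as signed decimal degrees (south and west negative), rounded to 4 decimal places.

Field C=2, B=1: +2·20° lon, +1·10° lat → SW at lon -140°, lat -80°.
Square 3, 1: +3·2° lon, +1·1° lat → SW at lon -134°, lat -79°.
Subsquare h=7, x=23: +7·0.0833333° lon, +23·0.0416667° lat → SW at lon -133.417°, lat -78.0417°.
Cell spans 0.0833333° lon × 0.0416667° lat. Centre is SW corner plus half of each.
latitude -78.0208, longitude -133.3750.

-78.0208, -133.3750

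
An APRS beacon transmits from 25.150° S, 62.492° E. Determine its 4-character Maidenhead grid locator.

MG14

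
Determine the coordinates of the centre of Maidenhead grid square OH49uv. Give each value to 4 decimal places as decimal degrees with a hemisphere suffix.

10.1042° S, 109.7083° E

Field O=14, H=7: +14·20° lon, +7·10° lat → SW at lon 100°, lat -20°.
Square 4, 9: +4·2° lon, +9·1° lat → SW at lon 108°, lat -11°.
Subsquare u=20, v=21: +20·0.0833333° lon, +21·0.0416667° lat → SW at lon 109.667°, lat -10.125°.
Cell spans 0.0833333° lon × 0.0416667° lat. Centre is SW corner plus half of each.
latitude 10.1042° S, longitude 109.7083° E.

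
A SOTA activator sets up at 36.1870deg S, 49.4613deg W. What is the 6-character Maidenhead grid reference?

Offset from 180°W / 90°S: lon 130.5387°, lat 53.8130°.
Field: lon ⌊130.5387/20⌋ = 6 → G; lat ⌊53.8130/10⌋ = 5 → F.
Square: lon ⌊10.5387/2⌋ = 5; lat ⌊3.8130/1⌋ = 3.
Subsquare: lon ⌊0.5387/0.0833333⌋ = 6 → g; lat ⌊0.8130/0.0416667⌋ = 19 → t.

GF53gt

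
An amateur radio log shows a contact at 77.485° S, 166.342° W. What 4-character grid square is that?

Add 180° to longitude and 90° to latitude: 13.66, 12.52.
Field: lon ⌊13.66/20⌋ = 0 → A; lat ⌊12.52/10⌋ = 1 → B.
Square: lon ⌊13.66/2⌋ = 6; lat ⌊2.52/1⌋ = 2.

AB62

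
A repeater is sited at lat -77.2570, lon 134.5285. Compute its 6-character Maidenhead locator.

PB72gr

Shift to the Maidenhead origin (180°W, 90°S): lon 314.5285, lat 12.7430.
Field: lon ⌊314.5285/20⌋ = 15 → P; lat ⌊12.7430/10⌋ = 1 → B.
Square: lon ⌊14.5285/2⌋ = 7; lat ⌊2.7430/1⌋ = 2.
Subsquare: lon ⌊0.5285/0.0833333⌋ = 6 → g; lat ⌊0.7430/0.0416667⌋ = 17 → r.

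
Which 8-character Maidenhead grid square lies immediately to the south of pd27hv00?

PD27hu09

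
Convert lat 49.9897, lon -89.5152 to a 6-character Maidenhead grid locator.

Offset from 180°W / 90°S: lon 90.4848°, lat 139.9897°.
Field (20°×10°, letters A–R): 90.4848/20 → 4 → E, 139.9897/10 → 13 → N; chars EN.
Square (2°×1°, digits 0–9): 10.4848/2 → 5, 9.9897/1 → 9; chars 59.
Subsquare (5′×2.5′, letters a–x): 0.4848/0.0833333 → 5 → f, 0.9897/0.0416667 → 23 → x; chars fx.

EN59fx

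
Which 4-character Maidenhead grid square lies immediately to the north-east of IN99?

JO00

Longitude square 9; +1 → 10, wraps to 0, carry into field.
Longitude field I = 8; +1 → 9 = J.
Latitude square 9; +1 → 10, wraps to 0, carry into field.
Latitude field N = 13; +1 → 14 = O.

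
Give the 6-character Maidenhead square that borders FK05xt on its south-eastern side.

FK15as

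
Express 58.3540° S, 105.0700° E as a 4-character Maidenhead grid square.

Shift to the Maidenhead origin (180°W, 90°S): lon 285.07, lat 31.65.
Field: 285.07/20 → 14 → O, 31.65/10 → 3 → D; chars OD.
Square: 5.07/2 → 2, 1.65/1 → 1; chars 21.

OD21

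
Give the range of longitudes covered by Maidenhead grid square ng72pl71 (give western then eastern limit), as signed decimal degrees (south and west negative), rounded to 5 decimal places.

95.30833, 95.31667

Field N=13, G=6: +13·20° lon, +6·10° lat → SW at lon 80°, lat -30°.
Square 7, 2: +7·2° lon, +2·1° lat → SW at lon 94°, lat -28°.
Subsquare p=15, l=11: +15·0.0833333° lon, +11·0.0416667° lat → SW at lon 95.25°, lat -27.5417°.
Extended square 7, 1: +7·0.00833333° lon, +1·0.00416667° lat → SW at lon 95.3083°, lat -27.5375°.
Cell spans 0.00833333° lon × 0.00416667° lat.
west 95.30833, east 95.31667.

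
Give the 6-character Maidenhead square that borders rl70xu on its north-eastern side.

Longitude subsquare x = 23; +1 → 24, wraps to 0 = a, carry into square.
Longitude square 7; +1 → 8.
Latitude subsquare u = 20; +1 → 21 = v.

RL80av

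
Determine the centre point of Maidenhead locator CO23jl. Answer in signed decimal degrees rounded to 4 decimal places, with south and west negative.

53.4792, -135.2083

Field C=2, O=14: +2·20° lon, +14·10° lat → SW at lon -140°, lat 50°.
Square 2, 3: +2·2° lon, +3·1° lat → SW at lon -136°, lat 53°.
Subsquare j=9, l=11: +9·0.0833333° lon, +11·0.0416667° lat → SW at lon -135.25°, lat 53.4583°.
Cell spans 0.0833333° lon × 0.0416667° lat. Centre is SW corner plus half of each.
latitude 53.4792, longitude -135.2083.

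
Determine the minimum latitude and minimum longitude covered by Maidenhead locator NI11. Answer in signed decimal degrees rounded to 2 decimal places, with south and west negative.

-9.00, 82.00

Field N=13, I=8: +13·20° lon, +8·10° lat → SW at lon 80°, lat -10°.
Square 1, 1: +1·2° lon, +1·1° lat → SW at lon 82°, lat -9°.
latitude -9.00, longitude 82.00.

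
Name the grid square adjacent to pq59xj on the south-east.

PQ69ai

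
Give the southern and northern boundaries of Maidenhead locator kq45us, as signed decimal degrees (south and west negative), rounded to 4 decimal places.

Field K=10, Q=16: +10·20° lon, +16·10° lat → SW at lon 20°, lat 70°.
Square 4, 5: +4·2° lon, +5·1° lat → SW at lon 28°, lat 75°.
Subsquare u=20, s=18: +20·0.0833333° lon, +18·0.0416667° lat → SW at lon 29.6667°, lat 75.75°.
Cell spans 0.0833333° lon × 0.0416667° lat.
south 75.7500, north 75.7917.

75.7500, 75.7917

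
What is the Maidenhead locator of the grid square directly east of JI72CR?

JI72dr

Longitude subsquare c = 2; +1 → 3 = d.
The latitude characters are unchanged.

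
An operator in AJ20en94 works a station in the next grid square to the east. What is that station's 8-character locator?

Longitude extended square 9; +1 → 10, wraps to 0, carry into subsquare.
Longitude subsquare e = 4; +1 → 5 = f.
The latitude characters are unchanged.

AJ20fn04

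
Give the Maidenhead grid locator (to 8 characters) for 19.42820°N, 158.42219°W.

Offset from 180°W / 90°S: lon 21.57781°, lat 109.42820°.
Field: lon ⌊21.57781/20⌋ = 1 → B; lat ⌊109.42820/10⌋ = 10 → K.
Square: lon ⌊1.57781/2⌋ = 0; lat ⌊9.42820/1⌋ = 9.
Subsquare: lon ⌊1.57781/0.0833333⌋ = 18 → s; lat ⌊0.42820/0.0416667⌋ = 10 → k.
Extended square: lon ⌊0.07781/0.00833333⌋ = 9; lat ⌊0.01153/0.00416667⌋ = 2.

BK09sk92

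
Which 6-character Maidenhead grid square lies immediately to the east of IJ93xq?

JJ03aq

Longitude subsquare x = 23; +1 → 24, wraps to 0 = a, carry into square.
Longitude square 9; +1 → 10, wraps to 0, carry into field.
Longitude field I = 8; +1 → 9 = J.
The latitude characters are unchanged.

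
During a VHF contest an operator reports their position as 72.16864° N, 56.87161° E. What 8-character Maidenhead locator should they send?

Offset from 180°W / 90°S: lon 236.87161°, lat 162.16864°.
Field: 236.87161/20 → 11 → L, 162.16864/10 → 16 → Q; chars LQ.
Square: 16.87161/2 → 8, 2.16864/1 → 2; chars 82.
Subsquare: 0.87161/0.0833333 → 10 → k, 0.16864/0.0416667 → 4 → e; chars ke.
Extended square: 0.03828/0.00833333 → 4, 0.00197/0.00416667 → 0; chars 40.

LQ82ke40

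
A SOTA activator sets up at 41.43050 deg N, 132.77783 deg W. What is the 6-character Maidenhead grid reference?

CN31ok

Add 180° to longitude and 90° to latitude: 47.2222, 131.4305.
Field: 47.2222/20 → 2 → C, 131.4305/10 → 13 → N; chars CN.
Square: 7.2222/2 → 3, 1.4305/1 → 1; chars 31.
Subsquare: 1.2222/0.0833333 → 14 → o, 0.4305/0.0416667 → 10 → k; chars ok.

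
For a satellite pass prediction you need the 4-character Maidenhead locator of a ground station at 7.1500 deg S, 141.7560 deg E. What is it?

QI02

Offset from 180°W / 90°S: lon 321.76°, lat 82.85°.
Field (20°×10°, letters A–R): 321.76/20 → 16 → Q, 82.85/10 → 8 → I; chars QI.
Square (2°×1°, digits 0–9): 1.76/2 → 0, 2.85/1 → 2; chars 02.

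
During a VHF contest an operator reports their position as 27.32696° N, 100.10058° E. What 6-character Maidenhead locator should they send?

Shift to the Maidenhead origin (180°W, 90°S): lon 280.1006, lat 117.3270.
Field: lon ⌊280.1006/20⌋ = 14 → O; lat ⌊117.3270/10⌋ = 11 → L.
Square: lon ⌊0.1006/2⌋ = 0; lat ⌊7.3270/1⌋ = 7.
Subsquare: lon ⌊0.1006/0.0833333⌋ = 1 → b; lat ⌊0.3270/0.0416667⌋ = 7 → h.

OL07bh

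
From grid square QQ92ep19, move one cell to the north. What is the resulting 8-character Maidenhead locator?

QQ92eq10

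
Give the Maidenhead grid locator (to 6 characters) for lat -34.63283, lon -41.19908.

GF95ji

Add 180° to longitude and 90° to latitude: 138.8009, 55.3672.
Field: lon ⌊138.8009/20⌋ = 6 → G; lat ⌊55.3672/10⌋ = 5 → F.
Square: lon ⌊18.8009/2⌋ = 9; lat ⌊5.3672/1⌋ = 5.
Subsquare: lon ⌊0.8009/0.0833333⌋ = 9 → j; lat ⌊0.3672/0.0416667⌋ = 8 → i.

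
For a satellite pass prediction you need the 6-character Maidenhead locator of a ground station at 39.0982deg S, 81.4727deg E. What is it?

NF00rv

Offset from 180°W / 90°S: lon 261.4727°, lat 50.9018°.
Field: lon ⌊261.4727/20⌋ = 13 → N; lat ⌊50.9018/10⌋ = 5 → F.
Square: lon ⌊1.4727/2⌋ = 0; lat ⌊0.9018/1⌋ = 0.
Subsquare: lon ⌊1.4727/0.0833333⌋ = 17 → r; lat ⌊0.9018/0.0416667⌋ = 21 → v.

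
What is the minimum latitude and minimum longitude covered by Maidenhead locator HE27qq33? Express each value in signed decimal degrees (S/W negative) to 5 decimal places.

-42.32083, -34.64167

Field H=7, E=4: +7·20° lon, +4·10° lat → SW at lon -40°, lat -50°.
Square 2, 7: +2·2° lon, +7·1° lat → SW at lon -36°, lat -43°.
Subsquare q=16, q=16: +16·0.0833333° lon, +16·0.0416667° lat → SW at lon -34.6667°, lat -42.3333°.
Extended square 3, 3: +3·0.00833333° lon, +3·0.00416667° lat → SW at lon -34.6417°, lat -42.3208°.
latitude -42.32083, longitude -34.64167.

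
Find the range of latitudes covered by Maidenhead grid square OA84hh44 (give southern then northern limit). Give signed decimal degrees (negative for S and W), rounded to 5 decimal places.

Field O=14, A=0: +14·20° lon, +0·10° lat → SW at lon 100°, lat -90°.
Square 8, 4: +8·2° lon, +4·1° lat → SW at lon 116°, lat -86°.
Subsquare h=7, h=7: +7·0.0833333° lon, +7·0.0416667° lat → SW at lon 116.583°, lat -85.7083°.
Extended square 4, 4: +4·0.00833333° lon, +4·0.00416667° lat → SW at lon 116.617°, lat -85.6917°.
Cell spans 0.00833333° lon × 0.00416667° lat.
south -85.69167, north -85.68750.

-85.69167, -85.68750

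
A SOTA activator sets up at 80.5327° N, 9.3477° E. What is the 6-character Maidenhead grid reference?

JR40qm

Shift to the Maidenhead origin (180°W, 90°S): lon 189.3477, lat 170.5327.
Field (20°×10°, letters A–R): lon ⌊189.3477/20⌋ = 9 → J; lat ⌊170.5327/10⌋ = 17 → R.
Square (2°×1°, digits 0–9): lon ⌊9.3477/2⌋ = 4; lat ⌊0.5327/1⌋ = 0.
Subsquare (5′×2.5′, letters a–x): lon ⌊1.3477/0.0833333⌋ = 16 → q; lat ⌊0.5327/0.0416667⌋ = 12 → m.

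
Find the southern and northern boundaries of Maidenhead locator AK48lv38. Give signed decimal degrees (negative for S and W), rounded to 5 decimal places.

18.90833, 18.91250

Field A=0, K=10: +0·20° lon, +10·10° lat → SW at lon -180°, lat 10°.
Square 4, 8: +4·2° lon, +8·1° lat → SW at lon -172°, lat 18°.
Subsquare l=11, v=21: +11·0.0833333° lon, +21·0.0416667° lat → SW at lon -171.083°, lat 18.875°.
Extended square 3, 8: +3·0.00833333° lon, +8·0.00416667° lat → SW at lon -171.058°, lat 18.9083°.
Cell spans 0.00833333° lon × 0.00416667° lat.
south 18.90833, north 18.91250.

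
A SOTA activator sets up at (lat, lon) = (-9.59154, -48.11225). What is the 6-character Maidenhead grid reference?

Offset from 180°W / 90°S: lon 131.8877°, lat 80.4085°.
Field: 131.8877/20 → 6 → G, 80.4085/10 → 8 → I; chars GI.
Square: 11.8877/2 → 5, 0.4085/1 → 0; chars 50.
Subsquare: 1.8877/0.0833333 → 22 → w, 0.4085/0.0416667 → 9 → j; chars wj.

GI50wj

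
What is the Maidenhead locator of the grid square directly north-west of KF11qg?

KF11ph

Longitude subsquare q = 16; −1 → 15 = p.
Latitude subsquare g = 6; +1 → 7 = h.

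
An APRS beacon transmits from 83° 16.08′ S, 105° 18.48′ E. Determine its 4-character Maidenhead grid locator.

Offset from 180°W / 90°S: lon 285.31°, lat 6.73°.
Field: 285.31/20 → 14 → O, 6.73/10 → 0 → A; chars OA.
Square: 5.31/2 → 2, 6.73/1 → 6; chars 26.

OA26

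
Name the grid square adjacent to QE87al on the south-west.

QE77xk

Longitude subsquare a = 0; −1 → -1, wraps to 23 = x, carry into square.
Longitude square 8; −1 → 7.
Latitude subsquare l = 11; −1 → 10 = k.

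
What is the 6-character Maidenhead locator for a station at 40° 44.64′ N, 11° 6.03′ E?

Add 180° to longitude and 90° to latitude: 191.1005, 130.7440.
Field: 191.1005/20 → 9 → J, 130.7440/10 → 13 → N; chars JN.
Square: 11.1005/2 → 5, 0.7440/1 → 0; chars 50.
Subsquare: 1.1005/0.0833333 → 13 → n, 0.7440/0.0416667 → 17 → r; chars nr.

JN50nr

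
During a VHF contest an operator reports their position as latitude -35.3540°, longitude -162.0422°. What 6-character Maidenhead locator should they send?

AF84xp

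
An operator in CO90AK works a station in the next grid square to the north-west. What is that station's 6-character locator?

CO80xl

Longitude subsquare a = 0; −1 → -1, wraps to 23 = x, carry into square.
Longitude square 9; −1 → 8.
Latitude subsquare k = 10; +1 → 11 = l.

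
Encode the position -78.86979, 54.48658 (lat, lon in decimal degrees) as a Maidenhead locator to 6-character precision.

LB71fd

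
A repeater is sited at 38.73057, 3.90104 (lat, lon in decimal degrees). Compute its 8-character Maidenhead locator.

Offset from 180°W / 90°S: lon 183.90104°, lat 128.73057°.
Field (20°×10°, letters A–R): lon ⌊183.90104/20⌋ = 9 → J; lat ⌊128.73057/10⌋ = 12 → M.
Square (2°×1°, digits 0–9): lon ⌊3.90104/2⌋ = 1; lat ⌊8.73057/1⌋ = 8.
Subsquare (5′×2.5′, letters a–x): lon ⌊1.90104/0.0833333⌋ = 22 → w; lat ⌊0.73057/0.0416667⌋ = 17 → r.
Extended square (30″×15″, digits 0–9): lon ⌊0.06771/0.00833333⌋ = 8; lat ⌊0.02224/0.00416667⌋ = 5.

JM18wr85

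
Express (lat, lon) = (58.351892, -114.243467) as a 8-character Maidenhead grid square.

Shift to the Maidenhead origin (180°W, 90°S): lon 65.75653, lat 148.35189.
Field (20°×10°, letters A–R): lon ⌊65.75653/20⌋ = 3 → D; lat ⌊148.35189/10⌋ = 14 → O.
Square (2°×1°, digits 0–9): lon ⌊5.75653/2⌋ = 2; lat ⌊8.35189/1⌋ = 8.
Subsquare (5′×2.5′, letters a–x): lon ⌊1.75653/0.0833333⌋ = 21 → v; lat ⌊0.35189/0.0416667⌋ = 8 → i.
Extended square (30″×15″, digits 0–9): lon ⌊0.00653/0.00833333⌋ = 0; lat ⌊0.01856/0.00416667⌋ = 4.

DO28vi04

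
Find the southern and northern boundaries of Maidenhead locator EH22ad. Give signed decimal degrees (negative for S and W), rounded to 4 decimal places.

-17.8750, -17.8333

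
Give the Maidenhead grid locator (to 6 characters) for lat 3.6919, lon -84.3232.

EJ73uq

Add 180° to longitude and 90° to latitude: 95.6768, 93.6919.
Field: 95.6768/20 → 4 → E, 93.6919/10 → 9 → J; chars EJ.
Square: 15.6768/2 → 7, 3.6919/1 → 3; chars 73.
Subsquare: 1.6768/0.0833333 → 20 → u, 0.6919/0.0416667 → 16 → q; chars uq.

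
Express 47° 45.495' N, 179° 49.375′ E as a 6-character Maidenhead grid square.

RN97vs

Offset from 180°W / 90°S: lon 359.8229°, lat 137.7583°.
Field (20°×10°, letters A–R): lon ⌊359.8229/20⌋ = 17 → R; lat ⌊137.7583/10⌋ = 13 → N.
Square (2°×1°, digits 0–9): lon ⌊19.8229/2⌋ = 9; lat ⌊7.7583/1⌋ = 7.
Subsquare (5′×2.5′, letters a–x): lon ⌊1.8229/0.0833333⌋ = 21 → v; lat ⌊0.7583/0.0416667⌋ = 18 → s.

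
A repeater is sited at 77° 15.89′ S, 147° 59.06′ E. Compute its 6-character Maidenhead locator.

QB32xr

Offset from 180°W / 90°S: lon 327.9843°, lat 12.7352°.
Field: 327.9843/20 → 16 → Q, 12.7352/10 → 1 → B; chars QB.
Square: 7.9843/2 → 3, 2.7352/1 → 2; chars 32.
Subsquare: 1.9843/0.0833333 → 23 → x, 0.7352/0.0416667 → 17 → r; chars xr.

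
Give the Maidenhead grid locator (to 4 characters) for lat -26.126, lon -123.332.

CG83

Shift to the Maidenhead origin (180°W, 90°S): lon 56.67, lat 63.87.
Field: lon ⌊56.67/20⌋ = 2 → C; lat ⌊63.87/10⌋ = 6 → G.
Square: lon ⌊16.67/2⌋ = 8; lat ⌊3.87/1⌋ = 3.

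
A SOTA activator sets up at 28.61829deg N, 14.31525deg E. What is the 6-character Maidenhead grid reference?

JL78do

Add 180° to longitude and 90° to latitude: 194.3152, 118.6183.
Field (20°×10°, letters A–R): 194.3152/20 → 9 → J, 118.6183/10 → 11 → L; chars JL.
Square (2°×1°, digits 0–9): 14.3152/2 → 7, 8.6183/1 → 8; chars 78.
Subsquare (5′×2.5′, letters a–x): 0.3152/0.0833333 → 3 → d, 0.6183/0.0416667 → 14 → o; chars do.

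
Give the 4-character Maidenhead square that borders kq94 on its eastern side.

LQ04

Longitude square 9; +1 → 10, wraps to 0, carry into field.
Longitude field K = 10; +1 → 11 = L.
The latitude characters are unchanged.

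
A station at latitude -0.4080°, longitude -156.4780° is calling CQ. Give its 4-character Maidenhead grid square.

BI19

Offset from 180°W / 90°S: lon 23.52°, lat 89.59°.
Field: 23.52/20 → 1 → B, 89.59/10 → 8 → I; chars BI.
Square: 3.52/2 → 1, 9.59/1 → 9; chars 19.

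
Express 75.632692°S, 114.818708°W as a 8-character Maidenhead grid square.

Shift to the Maidenhead origin (180°W, 90°S): lon 65.18129, lat 14.36731.
Field: 65.18129/20 → 3 → D, 14.36731/10 → 1 → B; chars DB.
Square: 5.18129/2 → 2, 4.36731/1 → 4; chars 24.
Subsquare: 1.18129/0.0833333 → 14 → o, 0.36731/0.0416667 → 8 → i; chars oi.
Extended square: 0.01463/0.00833333 → 1, 0.03397/0.00416667 → 8; chars 18.

DB24oi18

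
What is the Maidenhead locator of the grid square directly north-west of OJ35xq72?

OJ35xq63

Longitude extended square 7; −1 → 6.
Latitude extended square 2; +1 → 3.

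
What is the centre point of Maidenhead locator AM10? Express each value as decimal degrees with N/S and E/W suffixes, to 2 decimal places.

Field A=0, M=12: +0·20° lon, +12·10° lat → SW at lon -180°, lat 30°.
Square 1, 0: +1·2° lon, +0·1° lat → SW at lon -178°, lat 30°.
Cell spans 2° lon × 1° lat. Centre is SW corner plus half of each.
latitude 30.50° N, longitude 177.00° W.

30.50° N, 177.00° W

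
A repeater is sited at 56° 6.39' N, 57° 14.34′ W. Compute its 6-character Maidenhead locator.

Add 180° to longitude and 90° to latitude: 122.7610, 146.1065.
Field: 122.7610/20 → 6 → G, 146.1065/10 → 14 → O; chars GO.
Square: 2.7610/2 → 1, 6.1065/1 → 6; chars 16.
Subsquare: 0.7610/0.0833333 → 9 → j, 0.1065/0.0416667 → 2 → c; chars jc.

GO16jc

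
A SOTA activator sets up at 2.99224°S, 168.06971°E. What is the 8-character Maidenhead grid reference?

RI47aa81

Shift to the Maidenhead origin (180°W, 90°S): lon 348.06971, lat 87.00776.
Field (20°×10°, letters A–R): 348.06971/20 → 17 → R, 87.00776/10 → 8 → I; chars RI.
Square (2°×1°, digits 0–9): 8.06971/2 → 4, 7.00776/1 → 7; chars 47.
Subsquare (5′×2.5′, letters a–x): 0.06971/0.0833333 → 0 → a, 0.00776/0.0416667 → 0 → a; chars aa.
Extended square (30″×15″, digits 0–9): 0.06971/0.00833333 → 8, 0.00776/0.00416667 → 1; chars 81.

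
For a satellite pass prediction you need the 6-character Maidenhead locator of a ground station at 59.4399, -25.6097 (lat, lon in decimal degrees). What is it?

Offset from 180°W / 90°S: lon 154.3903°, lat 149.4399°.
Field: lon ⌊154.3903/20⌋ = 7 → H; lat ⌊149.4399/10⌋ = 14 → O.
Square: lon ⌊14.3903/2⌋ = 7; lat ⌊9.4399/1⌋ = 9.
Subsquare: lon ⌊0.3903/0.0833333⌋ = 4 → e; lat ⌊0.4399/0.0416667⌋ = 10 → k.

HO79ek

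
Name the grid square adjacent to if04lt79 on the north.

Latitude extended square 9; +1 → 10, wraps to 0, carry into subsquare.
Latitude subsquare t = 19; +1 → 20 = u.
The longitude characters are unchanged.

IF04lu70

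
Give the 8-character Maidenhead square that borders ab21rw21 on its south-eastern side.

Longitude extended square 2; +1 → 3.
Latitude extended square 1; −1 → 0.

AB21rw30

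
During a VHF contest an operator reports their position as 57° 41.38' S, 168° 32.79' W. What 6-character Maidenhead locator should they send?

AD52rh

Add 180° to longitude and 90° to latitude: 11.4535, 32.3103.
Field (20°×10°, letters A–R): 11.4535/20 → 0 → A, 32.3103/10 → 3 → D; chars AD.
Square (2°×1°, digits 0–9): 11.4535/2 → 5, 2.3103/1 → 2; chars 52.
Subsquare (5′×2.5′, letters a–x): 1.4535/0.0833333 → 17 → r, 0.3103/0.0416667 → 7 → h; chars rh.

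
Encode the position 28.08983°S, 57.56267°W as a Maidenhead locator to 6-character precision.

Shift to the Maidenhead origin (180°W, 90°S): lon 122.4373, lat 61.9102.
Field: lon ⌊122.4373/20⌋ = 6 → G; lat ⌊61.9102/10⌋ = 6 → G.
Square: lon ⌊2.4373/2⌋ = 1; lat ⌊1.9102/1⌋ = 1.
Subsquare: lon ⌊0.4373/0.0833333⌋ = 5 → f; lat ⌊0.9102/0.0416667⌋ = 21 → v.

GG11fv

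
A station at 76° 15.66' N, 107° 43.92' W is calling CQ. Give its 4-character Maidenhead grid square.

DQ66

Shift to the Maidenhead origin (180°W, 90°S): lon 72.27, lat 166.26.
Field (20°×10°, letters A–R): 72.27/20 → 3 → D, 166.26/10 → 16 → Q; chars DQ.
Square (2°×1°, digits 0–9): 12.27/2 → 6, 6.26/1 → 6; chars 66.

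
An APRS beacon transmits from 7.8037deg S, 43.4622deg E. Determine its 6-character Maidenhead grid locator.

LI12re

Offset from 180°W / 90°S: lon 223.4622°, lat 82.1963°.
Field: lon ⌊223.4622/20⌋ = 11 → L; lat ⌊82.1963/10⌋ = 8 → I.
Square: lon ⌊3.4622/2⌋ = 1; lat ⌊2.1963/1⌋ = 2.
Subsquare: lon ⌊1.4622/0.0833333⌋ = 17 → r; lat ⌊0.1963/0.0416667⌋ = 4 → e.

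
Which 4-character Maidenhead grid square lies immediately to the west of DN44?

DN34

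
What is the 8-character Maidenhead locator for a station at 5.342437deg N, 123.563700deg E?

PJ15si72

Offset from 180°W / 90°S: lon 303.56370°, lat 95.34244°.
Field: lon ⌊303.56370/20⌋ = 15 → P; lat ⌊95.34244/10⌋ = 9 → J.
Square: lon ⌊3.56370/2⌋ = 1; lat ⌊5.34244/1⌋ = 5.
Subsquare: lon ⌊1.56370/0.0833333⌋ = 18 → s; lat ⌊0.34244/0.0416667⌋ = 8 → i.
Extended square: lon ⌊0.06370/0.00833333⌋ = 7; lat ⌊0.00910/0.00416667⌋ = 2.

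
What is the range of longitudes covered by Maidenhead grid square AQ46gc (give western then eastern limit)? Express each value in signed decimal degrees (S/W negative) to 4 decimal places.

Field A=0, Q=16: +0·20° lon, +16·10° lat → SW at lon -180°, lat 70°.
Square 4, 6: +4·2° lon, +6·1° lat → SW at lon -172°, lat 76°.
Subsquare g=6, c=2: +6·0.0833333° lon, +2·0.0416667° lat → SW at lon -171.5°, lat 76.0833°.
Cell spans 0.0833333° lon × 0.0416667° lat.
west -171.5000, east -171.4167.

-171.5000, -171.4167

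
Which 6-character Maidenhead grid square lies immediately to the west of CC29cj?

Longitude subsquare c = 2; −1 → 1 = b.
The latitude characters are unchanged.

CC29bj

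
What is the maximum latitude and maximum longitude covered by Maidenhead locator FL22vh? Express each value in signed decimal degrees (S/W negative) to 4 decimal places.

22.3333, -74.1667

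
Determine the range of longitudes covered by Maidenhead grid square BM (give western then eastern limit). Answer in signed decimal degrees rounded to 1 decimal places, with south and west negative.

-160.0, -140.0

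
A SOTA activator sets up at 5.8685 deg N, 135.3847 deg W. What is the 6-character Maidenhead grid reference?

CJ25hu

Add 180° to longitude and 90° to latitude: 44.6153, 95.8685.
Field: lon ⌊44.6153/20⌋ = 2 → C; lat ⌊95.8685/10⌋ = 9 → J.
Square: lon ⌊4.6153/2⌋ = 2; lat ⌊5.8685/1⌋ = 5.
Subsquare: lon ⌊0.6153/0.0833333⌋ = 7 → h; lat ⌊0.8685/0.0416667⌋ = 20 → u.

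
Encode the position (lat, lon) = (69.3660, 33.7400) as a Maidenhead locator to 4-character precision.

KP69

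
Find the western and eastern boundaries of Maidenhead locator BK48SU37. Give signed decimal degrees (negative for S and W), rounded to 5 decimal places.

Field B=1, K=10: +1·20° lon, +10·10° lat → SW at lon -160°, lat 10°.
Square 4, 8: +4·2° lon, +8·1° lat → SW at lon -152°, lat 18°.
Subsquare s=18, u=20: +18·0.0833333° lon, +20·0.0416667° lat → SW at lon -150.5°, lat 18.8333°.
Extended square 3, 7: +3·0.00833333° lon, +7·0.00416667° lat → SW at lon -150.475°, lat 18.8625°.
Cell spans 0.00833333° lon × 0.00416667° lat.
west -150.47500, east -150.46667.

-150.47500, -150.46667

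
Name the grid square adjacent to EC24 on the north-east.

EC35

Longitude square 2; +1 → 3.
Latitude square 4; +1 → 5.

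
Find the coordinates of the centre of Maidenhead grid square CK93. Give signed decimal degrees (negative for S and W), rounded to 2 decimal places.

13.50, -121.00

Field C=2, K=10: +2·20° lon, +10·10° lat → SW at lon -140°, lat 10°.
Square 9, 3: +9·2° lon, +3·1° lat → SW at lon -122°, lat 13°.
Cell spans 2° lon × 1° lat. Centre is SW corner plus half of each.
latitude 13.50, longitude -121.00.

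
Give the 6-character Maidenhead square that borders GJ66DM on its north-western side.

GJ66cn

Longitude subsquare d = 3; −1 → 2 = c.
Latitude subsquare m = 12; +1 → 13 = n.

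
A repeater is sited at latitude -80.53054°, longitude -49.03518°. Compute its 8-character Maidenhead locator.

GA59ll52

Offset from 180°W / 90°S: lon 130.96482°, lat 9.46946°.
Field: lon ⌊130.96482/20⌋ = 6 → G; lat ⌊9.46946/10⌋ = 0 → A.
Square: lon ⌊10.96482/2⌋ = 5; lat ⌊9.46946/1⌋ = 9.
Subsquare: lon ⌊0.96482/0.0833333⌋ = 11 → l; lat ⌊0.46946/0.0416667⌋ = 11 → l.
Extended square: lon ⌊0.04815/0.00833333⌋ = 5; lat ⌊0.01113/0.00416667⌋ = 2.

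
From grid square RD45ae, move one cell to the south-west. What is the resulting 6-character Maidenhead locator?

RD35xd

Longitude subsquare a = 0; −1 → -1, wraps to 23 = x, carry into square.
Longitude square 4; −1 → 3.
Latitude subsquare e = 4; −1 → 3 = d.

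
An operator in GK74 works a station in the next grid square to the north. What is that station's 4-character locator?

GK75

Latitude square 4; +1 → 5.
The longitude characters are unchanged.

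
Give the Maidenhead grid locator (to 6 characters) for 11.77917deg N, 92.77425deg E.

Shift to the Maidenhead origin (180°W, 90°S): lon 272.7742, lat 101.7792.
Field (20°×10°, letters A–R): lon ⌊272.7742/20⌋ = 13 → N; lat ⌊101.7792/10⌋ = 10 → K.
Square (2°×1°, digits 0–9): lon ⌊12.7742/2⌋ = 6; lat ⌊1.7792/1⌋ = 1.
Subsquare (5′×2.5′, letters a–x): lon ⌊0.7742/0.0833333⌋ = 9 → j; lat ⌊0.7792/0.0416667⌋ = 18 → s.

NK61js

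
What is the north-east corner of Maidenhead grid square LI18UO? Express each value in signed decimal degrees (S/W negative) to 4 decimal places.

Field L=11, I=8: +11·20° lon, +8·10° lat → SW at lon 40°, lat -10°.
Square 1, 8: +1·2° lon, +8·1° lat → SW at lon 42°, lat -2°.
Subsquare u=20, o=14: +20·0.0833333° lon, +14·0.0416667° lat → SW at lon 43.6667°, lat -1.41667°.
Cell spans 0.0833333° lon × 0.0416667° lat. NE corner is SW corner plus one full cell.
latitude -1.3750, longitude 43.7500.

-1.3750, 43.7500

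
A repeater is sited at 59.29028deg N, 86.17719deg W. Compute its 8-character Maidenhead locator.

EO69vg89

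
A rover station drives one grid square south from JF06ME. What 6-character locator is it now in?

JF06md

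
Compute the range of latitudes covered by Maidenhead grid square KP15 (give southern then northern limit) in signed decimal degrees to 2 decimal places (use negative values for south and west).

65.00, 66.00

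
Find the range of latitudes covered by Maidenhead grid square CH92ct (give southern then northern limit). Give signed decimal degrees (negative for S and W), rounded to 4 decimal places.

Field C=2, H=7: +2·20° lon, +7·10° lat → SW at lon -140°, lat -20°.
Square 9, 2: +9·2° lon, +2·1° lat → SW at lon -122°, lat -18°.
Subsquare c=2, t=19: +2·0.0833333° lon, +19·0.0416667° lat → SW at lon -121.833°, lat -17.2083°.
Cell spans 0.0833333° lon × 0.0416667° lat.
south -17.2083, north -17.1667.

-17.2083, -17.1667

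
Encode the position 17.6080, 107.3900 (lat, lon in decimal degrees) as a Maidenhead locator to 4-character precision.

Add 180° to longitude and 90° to latitude: 287.39, 107.61.
Field (20°×10°, letters A–R): 287.39/20 → 14 → O, 107.61/10 → 10 → K; chars OK.
Square (2°×1°, digits 0–9): 7.39/2 → 3, 7.61/1 → 7; chars 37.

OK37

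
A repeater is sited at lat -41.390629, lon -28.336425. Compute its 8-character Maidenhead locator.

HE58to96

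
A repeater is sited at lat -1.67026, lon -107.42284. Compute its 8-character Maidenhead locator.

Add 180° to longitude and 90° to latitude: 72.57716, 88.32974.
Field: lon ⌊72.57716/20⌋ = 3 → D; lat ⌊88.32974/10⌋ = 8 → I.
Square: lon ⌊12.57716/2⌋ = 6; lat ⌊8.32974/1⌋ = 8.
Subsquare: lon ⌊0.57716/0.0833333⌋ = 6 → g; lat ⌊0.32974/0.0416667⌋ = 7 → h.
Extended square: lon ⌊0.07716/0.00833333⌋ = 9; lat ⌊0.03807/0.00416667⌋ = 9.

DI68gh99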